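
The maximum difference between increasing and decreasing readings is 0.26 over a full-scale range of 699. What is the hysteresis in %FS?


Hysteresis = (max difference / full scale) * 100%.
H = (0.26 / 699) * 100
H = 0.037 %FS

0.037 %FS


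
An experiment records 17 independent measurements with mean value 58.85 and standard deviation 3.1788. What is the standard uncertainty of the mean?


The standard uncertainty for Type A evaluation is u = s / sqrt(n).
u = 3.1788 / sqrt(17)
u = 3.1788 / 4.1231
u = 0.771

0.771


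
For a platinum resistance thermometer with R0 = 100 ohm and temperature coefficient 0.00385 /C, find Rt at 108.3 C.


The RTD equation: Rt = R0 * (1 + alpha * T).
Rt = 100 * (1 + 0.00385 * 108.3)
Rt = 100 * (1 + 0.416955)
Rt = 100 * 1.416955
Rt = 141.696 ohm

141.696 ohm


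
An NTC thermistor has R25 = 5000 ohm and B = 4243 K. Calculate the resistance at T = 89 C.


NTC thermistor equation: Rt = R25 * exp(B * (1/T - 1/T25)).
T in Kelvin: 362.15 K, T25 = 298.15 K
1/T - 1/T25 = 1/362.15 - 1/298.15 = -0.00059273
B * (1/T - 1/T25) = 4243 * -0.00059273 = -2.515
Rt = 5000 * exp(-2.515) = 404.3 ohm

404.3 ohm


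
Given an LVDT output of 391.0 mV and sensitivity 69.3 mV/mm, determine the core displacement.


Displacement = Vout / sensitivity.
d = 391.0 / 69.3
d = 5.642 mm

5.642 mm


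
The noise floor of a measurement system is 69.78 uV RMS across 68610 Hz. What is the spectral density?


Noise spectral density = Vrms / sqrt(BW).
NSD = 69.78 / sqrt(68610)
NSD = 69.78 / 261.9351
NSD = 0.2664 uV/sqrt(Hz)

0.2664 uV/sqrt(Hz)


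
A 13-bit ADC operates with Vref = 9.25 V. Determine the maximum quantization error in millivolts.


The maximum quantization error is +/- LSB/2.
LSB = Vref / 2^n = 9.25 / 8192 = 0.00112915 V
Max error = LSB / 2 = 0.00112915 / 2 = 0.00056458 V
Max error = 0.5646 mV

0.5646 mV


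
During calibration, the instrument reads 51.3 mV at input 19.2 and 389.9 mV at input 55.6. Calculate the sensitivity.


Sensitivity = (y2 - y1) / (x2 - x1).
S = (389.9 - 51.3) / (55.6 - 19.2)
S = 338.6 / 36.4
S = 9.3022 mV/unit

9.3022 mV/unit


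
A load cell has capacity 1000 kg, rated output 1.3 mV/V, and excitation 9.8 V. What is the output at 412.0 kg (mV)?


Vout = rated_output * Vex * (load / capacity).
Vout = 1.3 * 9.8 * (412.0 / 1000)
Vout = 1.3 * 9.8 * 0.412
Vout = 5.249 mV

5.249 mV


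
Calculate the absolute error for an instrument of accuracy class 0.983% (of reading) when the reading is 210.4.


Absolute error = (accuracy% / 100) * reading.
Error = (0.983 / 100) * 210.4
Error = 0.00983 * 210.4
Error = 2.0682

2.0682


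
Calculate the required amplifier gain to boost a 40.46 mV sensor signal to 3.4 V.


Gain = Vout / Vin (converting to same units).
G = 3.4 V / 40.46 mV
G = 3400.0 mV / 40.46 mV
G = 84.03

84.03


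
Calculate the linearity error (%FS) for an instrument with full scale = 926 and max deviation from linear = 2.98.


Linearity error = (max deviation / full scale) * 100%.
Linearity = (2.98 / 926) * 100
Linearity = 0.322 %FS

0.322 %FS


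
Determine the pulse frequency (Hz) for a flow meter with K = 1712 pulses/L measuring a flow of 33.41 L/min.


Frequency = K * Q / 60 (converting L/min to L/s).
f = 1712 * 33.41 / 60
f = 57197.92 / 60
f = 953.3 Hz

953.3 Hz


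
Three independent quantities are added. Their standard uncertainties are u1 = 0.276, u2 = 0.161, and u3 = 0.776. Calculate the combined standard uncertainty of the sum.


For a sum of independent quantities, uc = sqrt(u1^2 + u2^2 + u3^2).
uc = sqrt(0.276^2 + 0.161^2 + 0.776^2)
uc = sqrt(0.076176 + 0.025921 + 0.602176)
uc = 0.8392

0.8392


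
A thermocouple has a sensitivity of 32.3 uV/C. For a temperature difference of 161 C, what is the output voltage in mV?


The thermocouple output V = sensitivity * dT.
V = 32.3 uV/C * 161 C
V = 5200.3 uV
V = 5.2 mV

5.2 mV


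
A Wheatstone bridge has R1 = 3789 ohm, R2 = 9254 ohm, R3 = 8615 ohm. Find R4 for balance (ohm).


At balance: R1*R4 = R2*R3, so R4 = R2*R3/R1.
R4 = 9254 * 8615 / 3789
R4 = 79723210 / 3789
R4 = 21040.7 ohm

21040.7 ohm


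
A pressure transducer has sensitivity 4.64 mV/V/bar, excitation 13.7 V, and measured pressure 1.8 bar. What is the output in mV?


Output = sensitivity * Vex * P.
Vout = 4.64 * 13.7 * 1.8
Vout = 63.568 * 1.8
Vout = 114.42 mV

114.42 mV


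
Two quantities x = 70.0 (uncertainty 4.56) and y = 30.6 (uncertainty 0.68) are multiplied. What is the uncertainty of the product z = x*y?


For a product z = x*y, the relative uncertainty is:
uz/z = sqrt((ux/x)^2 + (uy/y)^2)
Relative uncertainties: ux/x = 4.56/70.0 = 0.065143
uy/y = 0.68/30.6 = 0.022222
z = 70.0 * 30.6 = 2142.0
uz = 2142.0 * sqrt(0.065143^2 + 0.022222^2) = 147.432

147.432


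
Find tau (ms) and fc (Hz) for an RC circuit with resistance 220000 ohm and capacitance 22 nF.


Time constant: tau = R * C.
tau = 220000 * 2.20e-08 = 0.00484 s
tau = 4.84 ms
Cutoff frequency: fc = 1 / (2*pi*R*C).
fc = 1 / (2*pi*0.00484) = 32.88 Hz

tau = 4.84 ms, fc = 32.88 Hz


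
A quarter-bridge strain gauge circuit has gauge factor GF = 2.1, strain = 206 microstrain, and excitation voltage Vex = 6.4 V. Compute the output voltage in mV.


Quarter bridge output: Vout = (GF * epsilon * Vex) / 4.
Vout = (2.1 * 206e-6 * 6.4) / 4
Vout = 0.00276864 / 4 V
Vout = 0.00069216 V = 0.6922 mV

0.6922 mV


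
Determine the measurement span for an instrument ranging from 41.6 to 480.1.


Span = upper range - lower range.
Span = 480.1 - (41.6)
Span = 438.5

438.5


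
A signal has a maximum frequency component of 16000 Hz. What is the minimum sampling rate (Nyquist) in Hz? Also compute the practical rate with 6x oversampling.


By Nyquist theorem, fs_min = 2 * fmax.
fs_min = 2 * 16000 = 32000 Hz
Practical rate = 6 * fs_min = 6 * 32000 = 192000 Hz

fs_min = 32000 Hz, fs_practical = 192000 Hz


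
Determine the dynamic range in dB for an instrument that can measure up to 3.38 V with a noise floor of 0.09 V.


Dynamic range = 20 * log10(Vmax / Vnoise).
DR = 20 * log10(3.38 / 0.09)
DR = 20 * log10(37.56)
DR = 31.49 dB

31.49 dB


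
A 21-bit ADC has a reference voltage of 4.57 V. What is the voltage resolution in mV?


The resolution (LSB) of an ADC is Vref / 2^n.
LSB = 4.57 / 2^21
LSB = 4.57 / 2097152
LSB = 2.18e-06 V = 0.00217915 mV

0.00217915 mV


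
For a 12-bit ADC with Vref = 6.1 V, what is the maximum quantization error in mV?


The maximum quantization error is +/- LSB/2.
LSB = Vref / 2^n = 6.1 / 4096 = 0.00148926 V
Max error = LSB / 2 = 0.00148926 / 2 = 0.00074463 V
Max error = 0.7446 mV

0.7446 mV


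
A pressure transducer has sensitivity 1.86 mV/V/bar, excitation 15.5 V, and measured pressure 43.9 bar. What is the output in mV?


Output = sensitivity * Vex * P.
Vout = 1.86 * 15.5 * 43.9
Vout = 28.83 * 43.9
Vout = 1265.64 mV

1265.64 mV


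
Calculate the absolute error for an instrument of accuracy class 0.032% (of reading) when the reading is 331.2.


Absolute error = (accuracy% / 100) * reading.
Error = (0.032 / 100) * 331.2
Error = 0.00032 * 331.2
Error = 0.106

0.106


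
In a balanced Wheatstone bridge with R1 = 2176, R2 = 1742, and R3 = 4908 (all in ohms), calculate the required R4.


At balance: R1*R4 = R2*R3, so R4 = R2*R3/R1.
R4 = 1742 * 4908 / 2176
R4 = 8549736 / 2176
R4 = 3929.11 ohm

3929.11 ohm


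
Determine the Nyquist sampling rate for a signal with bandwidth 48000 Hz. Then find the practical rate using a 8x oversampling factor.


By Nyquist theorem, fs_min = 2 * fmax.
fs_min = 2 * 48000 = 96000 Hz
Practical rate = 8 * fs_min = 8 * 96000 = 768000 Hz

fs_min = 96000 Hz, fs_practical = 768000 Hz


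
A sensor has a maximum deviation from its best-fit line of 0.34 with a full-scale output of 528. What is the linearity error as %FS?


Linearity error = (max deviation / full scale) * 100%.
Linearity = (0.34 / 528) * 100
Linearity = 0.064 %FS

0.064 %FS


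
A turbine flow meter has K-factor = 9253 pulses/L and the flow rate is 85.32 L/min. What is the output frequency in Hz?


Frequency = K * Q / 60 (converting L/min to L/s).
f = 9253 * 85.32 / 60
f = 789465.96 / 60
f = 13157.77 Hz

13157.77 Hz


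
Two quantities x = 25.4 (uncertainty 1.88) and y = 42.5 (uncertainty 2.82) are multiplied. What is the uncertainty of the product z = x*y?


For a product z = x*y, the relative uncertainty is:
uz/z = sqrt((ux/x)^2 + (uy/y)^2)
Relative uncertainties: ux/x = 1.88/25.4 = 0.074016
uy/y = 2.82/42.5 = 0.066353
z = 25.4 * 42.5 = 1079.5
uz = 1079.5 * sqrt(0.074016^2 + 0.066353^2) = 107.306

107.306


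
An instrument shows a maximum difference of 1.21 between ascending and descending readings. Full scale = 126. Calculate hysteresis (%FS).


Hysteresis = (max difference / full scale) * 100%.
H = (1.21 / 126) * 100
H = 0.96 %FS

0.96 %FS


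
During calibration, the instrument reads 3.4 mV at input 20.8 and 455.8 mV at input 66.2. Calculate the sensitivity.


Sensitivity = (y2 - y1) / (x2 - x1).
S = (455.8 - 3.4) / (66.2 - 20.8)
S = 452.4 / 45.4
S = 9.9648 mV/unit

9.9648 mV/unit


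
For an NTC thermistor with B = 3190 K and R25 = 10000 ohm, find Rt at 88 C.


NTC thermistor equation: Rt = R25 * exp(B * (1/T - 1/T25)).
T in Kelvin: 361.15 K, T25 = 298.15 K
1/T - 1/T25 = 1/361.15 - 1/298.15 = -0.00058508
B * (1/T - 1/T25) = 3190 * -0.00058508 = -1.8664
Rt = 10000 * exp(-1.8664) = 1546.8 ohm

1546.8 ohm


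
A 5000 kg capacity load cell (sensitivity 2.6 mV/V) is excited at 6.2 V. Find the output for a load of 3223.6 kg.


Vout = rated_output * Vex * (load / capacity).
Vout = 2.6 * 6.2 * (3223.6 / 5000)
Vout = 2.6 * 6.2 * 0.64472
Vout = 10.393 mV

10.393 mV


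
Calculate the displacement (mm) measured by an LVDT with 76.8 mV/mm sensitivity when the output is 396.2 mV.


Displacement = Vout / sensitivity.
d = 396.2 / 76.8
d = 5.159 mm

5.159 mm


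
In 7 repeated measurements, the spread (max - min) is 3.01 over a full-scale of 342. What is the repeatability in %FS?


Repeatability = (spread / full scale) * 100%.
R = (3.01 / 342) * 100
R = 0.88 %FS

0.88 %FS


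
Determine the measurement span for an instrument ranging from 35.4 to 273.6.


Span = upper range - lower range.
Span = 273.6 - (35.4)
Span = 238.2

238.2


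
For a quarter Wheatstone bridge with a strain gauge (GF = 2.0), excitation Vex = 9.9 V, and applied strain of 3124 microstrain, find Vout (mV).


Quarter bridge output: Vout = (GF * epsilon * Vex) / 4.
Vout = (2.0 * 3124e-6 * 9.9) / 4
Vout = 0.0618552 / 4 V
Vout = 0.0154638 V = 15.4638 mV

15.4638 mV


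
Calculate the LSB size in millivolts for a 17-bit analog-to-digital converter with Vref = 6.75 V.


The resolution (LSB) of an ADC is Vref / 2^n.
LSB = 6.75 / 2^17
LSB = 6.75 / 131072
LSB = 5.15e-05 V = 0.05149841 mV

0.05149841 mV


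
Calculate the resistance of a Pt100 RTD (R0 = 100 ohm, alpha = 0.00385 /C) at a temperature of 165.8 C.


The RTD equation: Rt = R0 * (1 + alpha * T).
Rt = 100 * (1 + 0.00385 * 165.8)
Rt = 100 * (1 + 0.63833)
Rt = 100 * 1.63833
Rt = 163.833 ohm

163.833 ohm


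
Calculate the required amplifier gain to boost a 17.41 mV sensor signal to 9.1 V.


Gain = Vout / Vin (converting to same units).
G = 9.1 V / 17.41 mV
G = 9100.0 mV / 17.41 mV
G = 522.69

522.69


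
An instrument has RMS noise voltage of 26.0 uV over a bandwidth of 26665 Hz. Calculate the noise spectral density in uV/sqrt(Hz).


Noise spectral density = Vrms / sqrt(BW).
NSD = 26.0 / sqrt(26665)
NSD = 26.0 / 163.2942
NSD = 0.1592 uV/sqrt(Hz)

0.1592 uV/sqrt(Hz)


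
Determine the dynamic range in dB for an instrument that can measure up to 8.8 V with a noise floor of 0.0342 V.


Dynamic range = 20 * log10(Vmax / Vnoise).
DR = 20 * log10(8.8 / 0.0342)
DR = 20 * log10(257.31)
DR = 48.21 dB

48.21 dB


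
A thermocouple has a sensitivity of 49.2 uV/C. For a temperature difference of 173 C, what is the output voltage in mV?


The thermocouple output V = sensitivity * dT.
V = 49.2 uV/C * 173 C
V = 8511.6 uV
V = 8.512 mV

8.512 mV


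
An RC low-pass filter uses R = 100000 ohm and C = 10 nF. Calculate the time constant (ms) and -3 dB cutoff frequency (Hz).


Time constant: tau = R * C.
tau = 100000 * 1.00e-08 = 0.001 s
tau = 1.0 ms
Cutoff frequency: fc = 1 / (2*pi*R*C).
fc = 1 / (2*pi*0.001) = 159.15 Hz

tau = 1.0 ms, fc = 159.15 Hz


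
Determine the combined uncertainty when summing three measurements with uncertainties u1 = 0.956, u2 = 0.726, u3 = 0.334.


For a sum of independent quantities, uc = sqrt(u1^2 + u2^2 + u3^2).
uc = sqrt(0.956^2 + 0.726^2 + 0.334^2)
uc = sqrt(0.913936 + 0.527076 + 0.111556)
uc = 1.246

1.246


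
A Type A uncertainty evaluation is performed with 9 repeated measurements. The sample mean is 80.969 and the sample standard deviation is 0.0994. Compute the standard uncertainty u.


The standard uncertainty for Type A evaluation is u = s / sqrt(n).
u = 0.0994 / sqrt(9)
u = 0.0994 / 3.0
u = 0.0331

0.0331


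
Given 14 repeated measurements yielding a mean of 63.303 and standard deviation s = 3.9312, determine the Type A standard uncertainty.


The standard uncertainty for Type A evaluation is u = s / sqrt(n).
u = 3.9312 / sqrt(14)
u = 3.9312 / 3.7417
u = 1.0507

1.0507


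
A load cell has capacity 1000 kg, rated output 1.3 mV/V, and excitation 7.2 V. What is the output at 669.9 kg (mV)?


Vout = rated_output * Vex * (load / capacity).
Vout = 1.3 * 7.2 * (669.9 / 1000)
Vout = 1.3 * 7.2 * 0.6699
Vout = 6.27 mV

6.27 mV


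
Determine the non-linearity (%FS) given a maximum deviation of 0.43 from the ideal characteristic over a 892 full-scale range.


Linearity error = (max deviation / full scale) * 100%.
Linearity = (0.43 / 892) * 100
Linearity = 0.048 %FS

0.048 %FS


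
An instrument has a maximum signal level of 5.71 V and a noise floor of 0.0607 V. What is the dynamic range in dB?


Dynamic range = 20 * log10(Vmax / Vnoise).
DR = 20 * log10(5.71 / 0.0607)
DR = 20 * log10(94.07)
DR = 39.47 dB

39.47 dB


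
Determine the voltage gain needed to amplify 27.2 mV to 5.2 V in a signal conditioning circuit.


Gain = Vout / Vin (converting to same units).
G = 5.2 V / 27.2 mV
G = 5200.0 mV / 27.2 mV
G = 191.18

191.18


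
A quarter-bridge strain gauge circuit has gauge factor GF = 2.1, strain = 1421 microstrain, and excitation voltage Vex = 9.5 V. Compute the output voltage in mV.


Quarter bridge output: Vout = (GF * epsilon * Vex) / 4.
Vout = (2.1 * 1421e-6 * 9.5) / 4
Vout = 0.02834895 / 4 V
Vout = 0.00708724 V = 7.0872 mV

7.0872 mV


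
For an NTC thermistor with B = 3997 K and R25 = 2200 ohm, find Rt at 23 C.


NTC thermistor equation: Rt = R25 * exp(B * (1/T - 1/T25)).
T in Kelvin: 296.15 K, T25 = 298.15 K
1/T - 1/T25 = 1/296.15 - 1/298.15 = 2.265e-05
B * (1/T - 1/T25) = 3997 * 2.265e-05 = 0.0905
Rt = 2200 * exp(0.0905) = 2408.5 ohm

2408.5 ohm


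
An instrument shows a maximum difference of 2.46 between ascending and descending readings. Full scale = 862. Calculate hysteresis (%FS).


Hysteresis = (max difference / full scale) * 100%.
H = (2.46 / 862) * 100
H = 0.285 %FS

0.285 %FS


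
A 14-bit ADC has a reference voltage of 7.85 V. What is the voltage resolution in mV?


The resolution (LSB) of an ADC is Vref / 2^n.
LSB = 7.85 / 2^14
LSB = 7.85 / 16384
LSB = 0.00047913 V = 0.47912598 mV

0.47912598 mV


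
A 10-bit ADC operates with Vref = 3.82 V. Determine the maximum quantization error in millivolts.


The maximum quantization error is +/- LSB/2.
LSB = Vref / 2^n = 3.82 / 1024 = 0.00373047 V
Max error = LSB / 2 = 0.00373047 / 2 = 0.00186523 V
Max error = 1.8652 mV

1.8652 mV


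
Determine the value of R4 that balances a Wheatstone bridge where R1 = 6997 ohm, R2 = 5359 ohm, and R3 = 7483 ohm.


At balance: R1*R4 = R2*R3, so R4 = R2*R3/R1.
R4 = 5359 * 7483 / 6997
R4 = 40101397 / 6997
R4 = 5731.23 ohm

5731.23 ohm


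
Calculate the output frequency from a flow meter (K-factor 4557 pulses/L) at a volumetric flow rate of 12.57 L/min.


Frequency = K * Q / 60 (converting L/min to L/s).
f = 4557 * 12.57 / 60
f = 57281.49 / 60
f = 954.69 Hz

954.69 Hz


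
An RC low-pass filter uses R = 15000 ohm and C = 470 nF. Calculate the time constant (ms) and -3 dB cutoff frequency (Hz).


Time constant: tau = R * C.
tau = 15000 * 4.70e-07 = 0.00705 s
tau = 7.05 ms
Cutoff frequency: fc = 1 / (2*pi*R*C).
fc = 1 / (2*pi*0.00705) = 22.58 Hz

tau = 7.05 ms, fc = 22.58 Hz


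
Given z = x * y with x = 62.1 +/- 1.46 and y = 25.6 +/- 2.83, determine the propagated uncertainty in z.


For a product z = x*y, the relative uncertainty is:
uz/z = sqrt((ux/x)^2 + (uy/y)^2)
Relative uncertainties: ux/x = 1.46/62.1 = 0.02351
uy/y = 2.83/25.6 = 0.110547
z = 62.1 * 25.6 = 1589.8
uz = 1589.8 * sqrt(0.02351^2 + 0.110547^2) = 179.674

179.674


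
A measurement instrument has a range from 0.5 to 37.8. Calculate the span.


Span = upper range - lower range.
Span = 37.8 - (0.5)
Span = 37.3

37.3


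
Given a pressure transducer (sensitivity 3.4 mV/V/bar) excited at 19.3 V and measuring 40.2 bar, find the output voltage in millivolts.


Output = sensitivity * Vex * P.
Vout = 3.4 * 19.3 * 40.2
Vout = 65.62 * 40.2
Vout = 2637.92 mV

2637.92 mV


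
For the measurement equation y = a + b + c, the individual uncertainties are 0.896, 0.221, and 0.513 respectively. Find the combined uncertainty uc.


For a sum of independent quantities, uc = sqrt(u1^2 + u2^2 + u3^2).
uc = sqrt(0.896^2 + 0.221^2 + 0.513^2)
uc = sqrt(0.802816 + 0.048841 + 0.263169)
uc = 1.0559

1.0559


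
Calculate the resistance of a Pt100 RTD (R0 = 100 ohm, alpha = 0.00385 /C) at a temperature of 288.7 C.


The RTD equation: Rt = R0 * (1 + alpha * T).
Rt = 100 * (1 + 0.00385 * 288.7)
Rt = 100 * (1 + 1.111495)
Rt = 100 * 2.111495
Rt = 211.149 ohm

211.149 ohm


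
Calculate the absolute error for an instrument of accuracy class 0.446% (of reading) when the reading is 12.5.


Absolute error = (accuracy% / 100) * reading.
Error = (0.446 / 100) * 12.5
Error = 0.00446 * 12.5
Error = 0.0558

0.0558


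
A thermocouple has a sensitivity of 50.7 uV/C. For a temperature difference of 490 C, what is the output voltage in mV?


The thermocouple output V = sensitivity * dT.
V = 50.7 uV/C * 490 C
V = 24843.0 uV
V = 24.843 mV

24.843 mV


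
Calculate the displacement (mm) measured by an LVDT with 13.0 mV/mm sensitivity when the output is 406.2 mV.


Displacement = Vout / sensitivity.
d = 406.2 / 13.0
d = 31.246 mm

31.246 mm


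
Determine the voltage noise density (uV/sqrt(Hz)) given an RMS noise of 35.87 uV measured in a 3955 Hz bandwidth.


Noise spectral density = Vrms / sqrt(BW).
NSD = 35.87 / sqrt(3955)
NSD = 35.87 / 62.8888
NSD = 0.5704 uV/sqrt(Hz)

0.5704 uV/sqrt(Hz)


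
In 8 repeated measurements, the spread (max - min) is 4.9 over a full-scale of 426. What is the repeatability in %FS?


Repeatability = (spread / full scale) * 100%.
R = (4.9 / 426) * 100
R = 1.15 %FS

1.15 %FS


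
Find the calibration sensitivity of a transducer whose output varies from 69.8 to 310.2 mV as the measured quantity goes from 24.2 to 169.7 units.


Sensitivity = (y2 - y1) / (x2 - x1).
S = (310.2 - 69.8) / (169.7 - 24.2)
S = 240.4 / 145.5
S = 1.6522 mV/unit

1.6522 mV/unit


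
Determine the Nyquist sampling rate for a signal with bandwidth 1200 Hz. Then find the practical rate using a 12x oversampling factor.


By Nyquist theorem, fs_min = 2 * fmax.
fs_min = 2 * 1200 = 2400 Hz
Practical rate = 12 * fs_min = 12 * 2400 = 28800 Hz

fs_min = 2400 Hz, fs_practical = 28800 Hz


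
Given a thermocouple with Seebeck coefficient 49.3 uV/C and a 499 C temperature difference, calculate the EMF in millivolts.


The thermocouple output V = sensitivity * dT.
V = 49.3 uV/C * 499 C
V = 24600.7 uV
V = 24.601 mV

24.601 mV


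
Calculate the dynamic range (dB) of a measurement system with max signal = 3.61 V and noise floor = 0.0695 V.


Dynamic range = 20 * log10(Vmax / Vnoise).
DR = 20 * log10(3.61 / 0.0695)
DR = 20 * log10(51.94)
DR = 34.31 dB

34.31 dB


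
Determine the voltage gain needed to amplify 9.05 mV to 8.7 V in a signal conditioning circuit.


Gain = Vout / Vin (converting to same units).
G = 8.7 V / 9.05 mV
G = 8700.0 mV / 9.05 mV
G = 961.33

961.33


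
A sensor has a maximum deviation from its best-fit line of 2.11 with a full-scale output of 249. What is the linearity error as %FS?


Linearity error = (max deviation / full scale) * 100%.
Linearity = (2.11 / 249) * 100
Linearity = 0.847 %FS

0.847 %FS


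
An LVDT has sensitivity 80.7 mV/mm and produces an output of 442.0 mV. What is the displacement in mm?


Displacement = Vout / sensitivity.
d = 442.0 / 80.7
d = 5.477 mm

5.477 mm


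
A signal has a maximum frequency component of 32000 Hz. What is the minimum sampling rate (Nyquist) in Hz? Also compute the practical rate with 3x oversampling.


By Nyquist theorem, fs_min = 2 * fmax.
fs_min = 2 * 32000 = 64000 Hz
Practical rate = 3 * fs_min = 3 * 64000 = 192000 Hz

fs_min = 64000 Hz, fs_practical = 192000 Hz


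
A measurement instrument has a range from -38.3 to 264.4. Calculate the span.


Span = upper range - lower range.
Span = 264.4 - (-38.3)
Span = 302.7

302.7


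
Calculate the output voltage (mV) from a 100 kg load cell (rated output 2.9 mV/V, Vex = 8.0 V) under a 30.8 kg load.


Vout = rated_output * Vex * (load / capacity).
Vout = 2.9 * 8.0 * (30.8 / 100)
Vout = 2.9 * 8.0 * 0.308
Vout = 7.146 mV

7.146 mV


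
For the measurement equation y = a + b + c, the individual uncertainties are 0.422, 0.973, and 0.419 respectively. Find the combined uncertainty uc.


For a sum of independent quantities, uc = sqrt(u1^2 + u2^2 + u3^2).
uc = sqrt(0.422^2 + 0.973^2 + 0.419^2)
uc = sqrt(0.178084 + 0.946729 + 0.175561)
uc = 1.1403

1.1403


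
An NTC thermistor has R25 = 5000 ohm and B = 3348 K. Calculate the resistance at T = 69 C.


NTC thermistor equation: Rt = R25 * exp(B * (1/T - 1/T25)).
T in Kelvin: 342.15 K, T25 = 298.15 K
1/T - 1/T25 = 1/342.15 - 1/298.15 = -0.00043132
B * (1/T - 1/T25) = 3348 * -0.00043132 = -1.4441
Rt = 5000 * exp(-1.4441) = 1179.8 ohm

1179.8 ohm


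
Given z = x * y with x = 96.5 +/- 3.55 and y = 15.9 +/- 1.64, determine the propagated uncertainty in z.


For a product z = x*y, the relative uncertainty is:
uz/z = sqrt((ux/x)^2 + (uy/y)^2)
Relative uncertainties: ux/x = 3.55/96.5 = 0.036788
uy/y = 1.64/15.9 = 0.103145
z = 96.5 * 15.9 = 1534.4
uz = 1534.4 * sqrt(0.036788^2 + 0.103145^2) = 168.025

168.025


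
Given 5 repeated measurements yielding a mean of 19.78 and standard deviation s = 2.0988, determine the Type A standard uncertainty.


The standard uncertainty for Type A evaluation is u = s / sqrt(n).
u = 2.0988 / sqrt(5)
u = 2.0988 / 2.2361
u = 0.9386

0.9386


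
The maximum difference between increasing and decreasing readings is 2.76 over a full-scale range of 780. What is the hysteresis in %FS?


Hysteresis = (max difference / full scale) * 100%.
H = (2.76 / 780) * 100
H = 0.354 %FS

0.354 %FS


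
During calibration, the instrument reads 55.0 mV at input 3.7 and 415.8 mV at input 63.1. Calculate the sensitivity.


Sensitivity = (y2 - y1) / (x2 - x1).
S = (415.8 - 55.0) / (63.1 - 3.7)
S = 360.8 / 59.4
S = 6.0741 mV/unit

6.0741 mV/unit


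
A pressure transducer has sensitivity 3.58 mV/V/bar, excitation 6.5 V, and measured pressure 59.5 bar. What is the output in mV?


Output = sensitivity * Vex * P.
Vout = 3.58 * 6.5 * 59.5
Vout = 23.27 * 59.5
Vout = 1384.57 mV

1384.57 mV


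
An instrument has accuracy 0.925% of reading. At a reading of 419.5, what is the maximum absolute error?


Absolute error = (accuracy% / 100) * reading.
Error = (0.925 / 100) * 419.5
Error = 0.00925 * 419.5
Error = 3.8804

3.8804


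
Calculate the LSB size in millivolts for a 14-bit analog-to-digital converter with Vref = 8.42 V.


The resolution (LSB) of an ADC is Vref / 2^n.
LSB = 8.42 / 2^14
LSB = 8.42 / 16384
LSB = 0.00051392 V = 0.51391602 mV

0.51391602 mV


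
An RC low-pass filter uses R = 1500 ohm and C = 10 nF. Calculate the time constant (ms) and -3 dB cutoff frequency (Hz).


Time constant: tau = R * C.
tau = 1500 * 1.00e-08 = 1.5e-05 s
tau = 0.015 ms
Cutoff frequency: fc = 1 / (2*pi*R*C).
fc = 1 / (2*pi*1.5e-05) = 10610.33 Hz

tau = 0.015 ms, fc = 10610.33 Hz


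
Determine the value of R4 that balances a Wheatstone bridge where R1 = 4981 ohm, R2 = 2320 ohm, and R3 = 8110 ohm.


At balance: R1*R4 = R2*R3, so R4 = R2*R3/R1.
R4 = 2320 * 8110 / 4981
R4 = 18815200 / 4981
R4 = 3777.39 ohm

3777.39 ohm


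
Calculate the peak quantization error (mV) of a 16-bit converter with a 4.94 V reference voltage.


The maximum quantization error is +/- LSB/2.
LSB = Vref / 2^n = 4.94 / 65536 = 7.538e-05 V
Max error = LSB / 2 = 7.538e-05 / 2 = 3.769e-05 V
Max error = 0.0377 mV

0.0377 mV


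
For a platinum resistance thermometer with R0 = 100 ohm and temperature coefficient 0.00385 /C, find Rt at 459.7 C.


The RTD equation: Rt = R0 * (1 + alpha * T).
Rt = 100 * (1 + 0.00385 * 459.7)
Rt = 100 * (1 + 1.769845)
Rt = 100 * 2.769845
Rt = 276.985 ohm

276.985 ohm


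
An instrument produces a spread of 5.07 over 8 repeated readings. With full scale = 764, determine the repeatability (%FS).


Repeatability = (spread / full scale) * 100%.
R = (5.07 / 764) * 100
R = 0.664 %FS

0.664 %FS


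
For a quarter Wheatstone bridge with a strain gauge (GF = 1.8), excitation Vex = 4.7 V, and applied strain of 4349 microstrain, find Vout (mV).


Quarter bridge output: Vout = (GF * epsilon * Vex) / 4.
Vout = (1.8 * 4349e-6 * 4.7) / 4
Vout = 0.03679254 / 4 V
Vout = 0.00919813 V = 9.1981 mV

9.1981 mV


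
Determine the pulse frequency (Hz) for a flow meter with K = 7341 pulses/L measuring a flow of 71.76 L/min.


Frequency = K * Q / 60 (converting L/min to L/s).
f = 7341 * 71.76 / 60
f = 526790.16 / 60
f = 8779.84 Hz

8779.84 Hz


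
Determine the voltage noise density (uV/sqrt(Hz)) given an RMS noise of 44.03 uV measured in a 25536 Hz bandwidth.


Noise spectral density = Vrms / sqrt(BW).
NSD = 44.03 / sqrt(25536)
NSD = 44.03 / 159.7999
NSD = 0.2755 uV/sqrt(Hz)

0.2755 uV/sqrt(Hz)


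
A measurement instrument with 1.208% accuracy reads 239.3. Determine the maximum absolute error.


Absolute error = (accuracy% / 100) * reading.
Error = (1.208 / 100) * 239.3
Error = 0.01208 * 239.3
Error = 2.8907

2.8907


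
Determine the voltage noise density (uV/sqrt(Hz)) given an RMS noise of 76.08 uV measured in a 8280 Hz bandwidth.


Noise spectral density = Vrms / sqrt(BW).
NSD = 76.08 / sqrt(8280)
NSD = 76.08 / 90.9945
NSD = 0.8361 uV/sqrt(Hz)

0.8361 uV/sqrt(Hz)


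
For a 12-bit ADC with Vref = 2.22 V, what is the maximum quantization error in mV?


The maximum quantization error is +/- LSB/2.
LSB = Vref / 2^n = 2.22 / 4096 = 0.00054199 V
Max error = LSB / 2 = 0.00054199 / 2 = 0.000271 V
Max error = 0.271 mV

0.271 mV


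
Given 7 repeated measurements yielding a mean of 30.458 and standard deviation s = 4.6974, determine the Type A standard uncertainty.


The standard uncertainty for Type A evaluation is u = s / sqrt(n).
u = 4.6974 / sqrt(7)
u = 4.6974 / 2.6458
u = 1.7755

1.7755


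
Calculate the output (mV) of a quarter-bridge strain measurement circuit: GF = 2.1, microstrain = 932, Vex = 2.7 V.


Quarter bridge output: Vout = (GF * epsilon * Vex) / 4.
Vout = (2.1 * 932e-6 * 2.7) / 4
Vout = 0.00528444 / 4 V
Vout = 0.00132111 V = 1.3211 mV

1.3211 mV


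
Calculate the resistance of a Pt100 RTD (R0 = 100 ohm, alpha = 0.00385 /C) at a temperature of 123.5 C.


The RTD equation: Rt = R0 * (1 + alpha * T).
Rt = 100 * (1 + 0.00385 * 123.5)
Rt = 100 * (1 + 0.475475)
Rt = 100 * 1.475475
Rt = 147.548 ohm

147.548 ohm


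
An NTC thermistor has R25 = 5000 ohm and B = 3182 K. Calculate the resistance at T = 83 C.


NTC thermistor equation: Rt = R25 * exp(B * (1/T - 1/T25)).
T in Kelvin: 356.15 K, T25 = 298.15 K
1/T - 1/T25 = 1/356.15 - 1/298.15 = -0.00054621
B * (1/T - 1/T25) = 3182 * -0.00054621 = -1.738
Rt = 5000 * exp(-1.738) = 879.3 ohm

879.3 ohm


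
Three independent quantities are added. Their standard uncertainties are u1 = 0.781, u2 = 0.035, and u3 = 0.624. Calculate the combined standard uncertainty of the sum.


For a sum of independent quantities, uc = sqrt(u1^2 + u2^2 + u3^2).
uc = sqrt(0.781^2 + 0.035^2 + 0.624^2)
uc = sqrt(0.609961 + 0.001225 + 0.389376)
uc = 1.0003

1.0003


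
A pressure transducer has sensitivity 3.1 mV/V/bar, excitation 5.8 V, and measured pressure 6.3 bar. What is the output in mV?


Output = sensitivity * Vex * P.
Vout = 3.1 * 5.8 * 6.3
Vout = 17.98 * 6.3
Vout = 113.27 mV

113.27 mV


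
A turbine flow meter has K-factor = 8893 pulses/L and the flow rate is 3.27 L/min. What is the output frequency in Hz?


Frequency = K * Q / 60 (converting L/min to L/s).
f = 8893 * 3.27 / 60
f = 29080.11 / 60
f = 484.67 Hz

484.67 Hz


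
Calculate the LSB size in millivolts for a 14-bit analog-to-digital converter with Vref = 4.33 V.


The resolution (LSB) of an ADC is Vref / 2^n.
LSB = 4.33 / 2^14
LSB = 4.33 / 16384
LSB = 0.00026428 V = 0.26428223 mV

0.26428223 mV


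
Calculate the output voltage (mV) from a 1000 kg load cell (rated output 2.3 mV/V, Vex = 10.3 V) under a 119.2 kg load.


Vout = rated_output * Vex * (load / capacity).
Vout = 2.3 * 10.3 * (119.2 / 1000)
Vout = 2.3 * 10.3 * 0.1192
Vout = 2.824 mV

2.824 mV


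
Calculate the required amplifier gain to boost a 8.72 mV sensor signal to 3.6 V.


Gain = Vout / Vin (converting to same units).
G = 3.6 V / 8.72 mV
G = 3600.0 mV / 8.72 mV
G = 412.84

412.84


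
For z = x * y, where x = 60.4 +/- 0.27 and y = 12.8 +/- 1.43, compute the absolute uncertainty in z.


For a product z = x*y, the relative uncertainty is:
uz/z = sqrt((ux/x)^2 + (uy/y)^2)
Relative uncertainties: ux/x = 0.27/60.4 = 0.00447
uy/y = 1.43/12.8 = 0.111719
z = 60.4 * 12.8 = 773.1
uz = 773.1 * sqrt(0.00447^2 + 0.111719^2) = 86.441

86.441


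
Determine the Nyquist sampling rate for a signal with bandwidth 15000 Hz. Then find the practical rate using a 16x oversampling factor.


By Nyquist theorem, fs_min = 2 * fmax.
fs_min = 2 * 15000 = 30000 Hz
Practical rate = 16 * fs_min = 16 * 30000 = 480000 Hz

fs_min = 30000 Hz, fs_practical = 480000 Hz


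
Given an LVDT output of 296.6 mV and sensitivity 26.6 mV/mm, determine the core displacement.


Displacement = Vout / sensitivity.
d = 296.6 / 26.6
d = 11.15 mm

11.15 mm


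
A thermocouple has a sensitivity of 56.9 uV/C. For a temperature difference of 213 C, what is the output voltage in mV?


The thermocouple output V = sensitivity * dT.
V = 56.9 uV/C * 213 C
V = 12119.7 uV
V = 12.12 mV

12.12 mV


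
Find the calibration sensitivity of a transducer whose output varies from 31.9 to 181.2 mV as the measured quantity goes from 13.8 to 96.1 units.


Sensitivity = (y2 - y1) / (x2 - x1).
S = (181.2 - 31.9) / (96.1 - 13.8)
S = 149.3 / 82.3
S = 1.8141 mV/unit

1.8141 mV/unit


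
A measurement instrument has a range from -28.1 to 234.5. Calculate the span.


Span = upper range - lower range.
Span = 234.5 - (-28.1)
Span = 262.6

262.6


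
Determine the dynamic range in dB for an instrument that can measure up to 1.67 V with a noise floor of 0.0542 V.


Dynamic range = 20 * log10(Vmax / Vnoise).
DR = 20 * log10(1.67 / 0.0542)
DR = 20 * log10(30.81)
DR = 29.77 dB

29.77 dB


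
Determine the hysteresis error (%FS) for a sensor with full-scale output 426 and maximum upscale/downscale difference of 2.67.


Hysteresis = (max difference / full scale) * 100%.
H = (2.67 / 426) * 100
H = 0.627 %FS

0.627 %FS


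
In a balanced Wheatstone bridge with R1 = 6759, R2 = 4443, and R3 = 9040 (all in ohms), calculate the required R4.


At balance: R1*R4 = R2*R3, so R4 = R2*R3/R1.
R4 = 4443 * 9040 / 6759
R4 = 40164720 / 6759
R4 = 5942.41 ohm

5942.41 ohm


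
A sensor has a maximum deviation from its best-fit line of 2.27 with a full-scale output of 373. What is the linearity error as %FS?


Linearity error = (max deviation / full scale) * 100%.
Linearity = (2.27 / 373) * 100
Linearity = 0.609 %FS

0.609 %FS


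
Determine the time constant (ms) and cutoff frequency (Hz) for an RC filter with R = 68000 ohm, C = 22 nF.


Time constant: tau = R * C.
tau = 68000 * 2.20e-08 = 0.001496 s
tau = 1.496 ms
Cutoff frequency: fc = 1 / (2*pi*R*C).
fc = 1 / (2*pi*0.001496) = 106.39 Hz

tau = 1.496 ms, fc = 106.39 Hz


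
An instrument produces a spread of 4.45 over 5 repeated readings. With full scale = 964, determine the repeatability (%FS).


Repeatability = (spread / full scale) * 100%.
R = (4.45 / 964) * 100
R = 0.462 %FS

0.462 %FS


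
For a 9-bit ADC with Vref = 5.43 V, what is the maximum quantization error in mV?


The maximum quantization error is +/- LSB/2.
LSB = Vref / 2^n = 5.43 / 512 = 0.01060547 V
Max error = LSB / 2 = 0.01060547 / 2 = 0.00530273 V
Max error = 5.3027 mV

5.3027 mV


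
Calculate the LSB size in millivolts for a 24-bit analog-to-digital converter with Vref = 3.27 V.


The resolution (LSB) of an ADC is Vref / 2^n.
LSB = 3.27 / 2^24
LSB = 3.27 / 16777216
LSB = 1.9e-07 V = 0.00019491 mV

0.00019491 mV


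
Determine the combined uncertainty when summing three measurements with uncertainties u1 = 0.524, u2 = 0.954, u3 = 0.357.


For a sum of independent quantities, uc = sqrt(u1^2 + u2^2 + u3^2).
uc = sqrt(0.524^2 + 0.954^2 + 0.357^2)
uc = sqrt(0.274576 + 0.910116 + 0.127449)
uc = 1.1455

1.1455


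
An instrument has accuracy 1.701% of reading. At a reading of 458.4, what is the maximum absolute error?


Absolute error = (accuracy% / 100) * reading.
Error = (1.701 / 100) * 458.4
Error = 0.01701 * 458.4
Error = 7.7974

7.7974


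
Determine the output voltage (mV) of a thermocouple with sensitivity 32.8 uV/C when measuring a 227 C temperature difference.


The thermocouple output V = sensitivity * dT.
V = 32.8 uV/C * 227 C
V = 7445.6 uV
V = 7.446 mV

7.446 mV


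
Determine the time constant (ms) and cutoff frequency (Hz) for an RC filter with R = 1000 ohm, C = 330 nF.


Time constant: tau = R * C.
tau = 1000 * 3.30e-07 = 0.00033 s
tau = 0.33 ms
Cutoff frequency: fc = 1 / (2*pi*R*C).
fc = 1 / (2*pi*0.00033) = 482.29 Hz

tau = 0.33 ms, fc = 482.29 Hz


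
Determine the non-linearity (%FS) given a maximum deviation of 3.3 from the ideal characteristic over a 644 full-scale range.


Linearity error = (max deviation / full scale) * 100%.
Linearity = (3.3 / 644) * 100
Linearity = 0.512 %FS

0.512 %FS


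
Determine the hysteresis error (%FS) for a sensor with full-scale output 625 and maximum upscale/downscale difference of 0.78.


Hysteresis = (max difference / full scale) * 100%.
H = (0.78 / 625) * 100
H = 0.125 %FS

0.125 %FS


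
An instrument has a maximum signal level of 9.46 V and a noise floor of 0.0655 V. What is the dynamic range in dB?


Dynamic range = 20 * log10(Vmax / Vnoise).
DR = 20 * log10(9.46 / 0.0655)
DR = 20 * log10(144.43)
DR = 43.19 dB

43.19 dB


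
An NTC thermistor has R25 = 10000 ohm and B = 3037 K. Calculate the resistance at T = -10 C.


NTC thermistor equation: Rt = R25 * exp(B * (1/T - 1/T25)).
T in Kelvin: 263.15 K, T25 = 298.15 K
1/T - 1/T25 = 1/263.15 - 1/298.15 = 0.0004461
B * (1/T - 1/T25) = 3037 * 0.0004461 = 1.3548
Rt = 10000 * exp(1.3548) = 38759.8 ohm

38759.8 ohm


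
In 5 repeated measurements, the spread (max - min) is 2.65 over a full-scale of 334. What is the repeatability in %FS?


Repeatability = (spread / full scale) * 100%.
R = (2.65 / 334) * 100
R = 0.793 %FS

0.793 %FS


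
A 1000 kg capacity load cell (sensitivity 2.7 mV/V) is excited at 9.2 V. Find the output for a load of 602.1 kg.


Vout = rated_output * Vex * (load / capacity).
Vout = 2.7 * 9.2 * (602.1 / 1000)
Vout = 2.7 * 9.2 * 0.6021
Vout = 14.956 mV

14.956 mV


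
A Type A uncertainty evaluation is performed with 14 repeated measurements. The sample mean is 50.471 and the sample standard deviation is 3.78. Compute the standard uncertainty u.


The standard uncertainty for Type A evaluation is u = s / sqrt(n).
u = 3.78 / sqrt(14)
u = 3.78 / 3.7417
u = 1.0102

1.0102


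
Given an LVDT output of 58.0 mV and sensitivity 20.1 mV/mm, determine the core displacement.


Displacement = Vout / sensitivity.
d = 58.0 / 20.1
d = 2.886 mm

2.886 mm


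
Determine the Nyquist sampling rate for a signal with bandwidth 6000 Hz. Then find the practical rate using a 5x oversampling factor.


By Nyquist theorem, fs_min = 2 * fmax.
fs_min = 2 * 6000 = 12000 Hz
Practical rate = 5 * fs_min = 5 * 12000 = 60000 Hz

fs_min = 12000 Hz, fs_practical = 60000 Hz


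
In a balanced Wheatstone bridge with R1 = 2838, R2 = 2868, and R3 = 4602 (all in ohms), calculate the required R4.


At balance: R1*R4 = R2*R3, so R4 = R2*R3/R1.
R4 = 2868 * 4602 / 2838
R4 = 13198536 / 2838
R4 = 4650.65 ohm

4650.65 ohm


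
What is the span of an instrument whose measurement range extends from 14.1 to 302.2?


Span = upper range - lower range.
Span = 302.2 - (14.1)
Span = 288.1

288.1


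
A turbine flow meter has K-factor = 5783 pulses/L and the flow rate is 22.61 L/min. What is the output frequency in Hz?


Frequency = K * Q / 60 (converting L/min to L/s).
f = 5783 * 22.61 / 60
f = 130753.63 / 60
f = 2179.23 Hz

2179.23 Hz


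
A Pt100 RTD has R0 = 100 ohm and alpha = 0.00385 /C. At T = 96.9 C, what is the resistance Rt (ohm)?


The RTD equation: Rt = R0 * (1 + alpha * T).
Rt = 100 * (1 + 0.00385 * 96.9)
Rt = 100 * (1 + 0.373065)
Rt = 100 * 1.373065
Rt = 137.306 ohm

137.306 ohm


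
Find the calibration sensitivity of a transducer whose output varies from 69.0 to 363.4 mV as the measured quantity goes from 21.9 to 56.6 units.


Sensitivity = (y2 - y1) / (x2 - x1).
S = (363.4 - 69.0) / (56.6 - 21.9)
S = 294.4 / 34.7
S = 8.4841 mV/unit

8.4841 mV/unit


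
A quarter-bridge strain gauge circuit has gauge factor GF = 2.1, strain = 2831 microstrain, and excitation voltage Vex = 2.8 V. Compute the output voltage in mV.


Quarter bridge output: Vout = (GF * epsilon * Vex) / 4.
Vout = (2.1 * 2831e-6 * 2.8) / 4
Vout = 0.01664628 / 4 V
Vout = 0.00416157 V = 4.1616 mV

4.1616 mV


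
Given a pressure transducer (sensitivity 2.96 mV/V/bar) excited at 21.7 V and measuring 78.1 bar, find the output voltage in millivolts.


Output = sensitivity * Vex * P.
Vout = 2.96 * 21.7 * 78.1
Vout = 64.232 * 78.1
Vout = 5016.52 mV

5016.52 mV


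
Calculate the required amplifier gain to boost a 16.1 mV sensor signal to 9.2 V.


Gain = Vout / Vin (converting to same units).
G = 9.2 V / 16.1 mV
G = 9200.0 mV / 16.1 mV
G = 571.43

571.43


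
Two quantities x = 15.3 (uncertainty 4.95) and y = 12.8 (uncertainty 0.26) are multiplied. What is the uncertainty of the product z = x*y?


For a product z = x*y, the relative uncertainty is:
uz/z = sqrt((ux/x)^2 + (uy/y)^2)
Relative uncertainties: ux/x = 4.95/15.3 = 0.323529
uy/y = 0.26/12.8 = 0.020313
z = 15.3 * 12.8 = 195.8
uz = 195.8 * sqrt(0.323529^2 + 0.020313^2) = 63.485

63.485


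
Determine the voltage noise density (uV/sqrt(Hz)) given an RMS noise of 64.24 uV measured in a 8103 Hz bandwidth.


Noise spectral density = Vrms / sqrt(BW).
NSD = 64.24 / sqrt(8103)
NSD = 64.24 / 90.0167
NSD = 0.7136 uV/sqrt(Hz)

0.7136 uV/sqrt(Hz)


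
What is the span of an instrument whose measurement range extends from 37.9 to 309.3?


Span = upper range - lower range.
Span = 309.3 - (37.9)
Span = 271.4

271.4


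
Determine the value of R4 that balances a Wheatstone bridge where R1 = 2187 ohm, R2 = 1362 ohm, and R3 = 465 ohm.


At balance: R1*R4 = R2*R3, so R4 = R2*R3/R1.
R4 = 1362 * 465 / 2187
R4 = 633330 / 2187
R4 = 289.59 ohm

289.59 ohm
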